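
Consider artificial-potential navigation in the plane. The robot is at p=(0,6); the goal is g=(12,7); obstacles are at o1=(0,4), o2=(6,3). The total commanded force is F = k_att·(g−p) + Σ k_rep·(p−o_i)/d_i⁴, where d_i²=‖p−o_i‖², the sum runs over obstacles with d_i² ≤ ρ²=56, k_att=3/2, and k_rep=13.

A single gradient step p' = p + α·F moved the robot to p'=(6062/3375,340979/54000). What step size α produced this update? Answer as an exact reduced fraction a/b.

α = 1/10

F_att = 3/2·(g−p) = 3/2·(12,1) = (18.0000,1.5000)
o1: d²=4 ≤ ρ²=56; F_rep = 13·(0,2)/4² = (0.0000,1.6250)
o2: d²=45 ≤ ρ²=56; F_rep = 13·(-6,3)/45² = (-0.0385,0.0193)
F = F_att + ΣF_rep = (17.9615,3.1443)
Δp = p'−p = (1.7961,0.3144); α = Δx/Fx = (6062/3375) / (12124/675) = 1/10
check: Δy/Fy = (16979/54000) / (16979/5400) = 1/10 ✓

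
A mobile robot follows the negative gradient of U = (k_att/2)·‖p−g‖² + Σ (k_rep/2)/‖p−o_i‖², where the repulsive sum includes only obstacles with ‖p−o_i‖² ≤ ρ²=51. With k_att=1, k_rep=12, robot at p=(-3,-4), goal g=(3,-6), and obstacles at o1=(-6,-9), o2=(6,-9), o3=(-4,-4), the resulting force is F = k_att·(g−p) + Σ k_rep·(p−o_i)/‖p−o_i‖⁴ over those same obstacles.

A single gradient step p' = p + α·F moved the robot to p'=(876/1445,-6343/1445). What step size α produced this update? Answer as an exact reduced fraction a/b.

F_att = 1·(g−p) = 1·(6,-2) = (6.0000,-2.0000)
o1: d²=34 ≤ ρ²=51; F_rep = 12·(3,5)/34² = (0.0311,0.0519)
o2: d²=106 > ρ²=51 → inactive
o3: d²=1 ≤ ρ²=51; F_rep = 12·(1,0)/1² = (12.0000,0.0000)
F = F_att + ΣF_rep = (18.0311,-1.9481)
Δp = p'−p = (3.6062,-0.3896); α = Δx/Fx = (5211/1445) / (5211/289) = 1/5
check: Δy/Fy = (-563/1445) / (-563/289) = 1/5 ✓

α = 1/5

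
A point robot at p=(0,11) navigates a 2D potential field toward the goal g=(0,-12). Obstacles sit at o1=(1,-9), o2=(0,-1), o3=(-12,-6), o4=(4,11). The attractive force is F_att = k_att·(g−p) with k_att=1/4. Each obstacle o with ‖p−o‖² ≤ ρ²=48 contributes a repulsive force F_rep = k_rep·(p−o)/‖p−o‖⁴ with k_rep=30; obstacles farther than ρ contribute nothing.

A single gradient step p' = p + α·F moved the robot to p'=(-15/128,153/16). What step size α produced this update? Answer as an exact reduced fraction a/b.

α = 1/4

F_att = 1/4·(g−p) = 1/4·(0,-23) = (0.0000,-5.7500)
o1: d²=401 > ρ²=48 → inactive
o2: d²=144 > ρ²=48 → inactive
o3: d²=433 > ρ²=48 → inactive
o4: d²=16 ≤ ρ²=48; F_rep = 30·(-4,0)/16² = (-0.4688,0.0000)
F = F_att + ΣF_rep = (-0.4688,-5.7500)
Δp = p'−p = (-0.1172,-1.4375); α = Δx/Fx = (-15/128) / (-15/32) = 1/4
check: Δy/Fy = (-23/16) / (-23/4) = 1/4 ✓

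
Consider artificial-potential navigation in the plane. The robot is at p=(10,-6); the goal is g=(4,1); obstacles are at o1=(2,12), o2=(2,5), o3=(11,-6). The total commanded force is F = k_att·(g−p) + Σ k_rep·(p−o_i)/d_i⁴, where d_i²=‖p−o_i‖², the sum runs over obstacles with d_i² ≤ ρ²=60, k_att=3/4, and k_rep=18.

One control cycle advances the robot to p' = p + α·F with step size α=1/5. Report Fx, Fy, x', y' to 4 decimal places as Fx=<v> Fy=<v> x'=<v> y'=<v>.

F_att = 3/4·(g−p) = 3/4·(-6,7) = (-4.5000,5.2500)
o1: d²=388 > ρ²=60 → inactive
o2: d²=185 > ρ²=60 → inactive
o3: d²=1 ≤ ρ²=60; F_rep = 18·(-1,0)/1² = (-18.0000,0.0000)
F = F_att + ΣF_rep = (-22.5000,5.2500)
p' = p + 1/5·F = (5.5000,-4.9500)

Fx=-22.5000 Fy=5.2500 x'=5.5000 y'=-4.9500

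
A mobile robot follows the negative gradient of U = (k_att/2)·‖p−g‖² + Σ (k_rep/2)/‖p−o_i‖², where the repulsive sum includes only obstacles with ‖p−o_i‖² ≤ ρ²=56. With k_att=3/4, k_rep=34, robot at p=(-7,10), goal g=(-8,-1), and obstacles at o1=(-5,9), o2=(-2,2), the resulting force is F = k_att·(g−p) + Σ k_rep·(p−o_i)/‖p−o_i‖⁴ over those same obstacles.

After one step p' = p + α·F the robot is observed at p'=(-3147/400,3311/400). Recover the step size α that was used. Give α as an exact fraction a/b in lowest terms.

α = 1/4

F_att = 3/4·(g−p) = 3/4·(-1,-11) = (-0.7500,-8.2500)
o1: d²=5 ≤ ρ²=56; F_rep = 34·(-2,1)/5² = (-2.7200,1.3600)
o2: d²=89 > ρ²=56 → inactive
F = F_att + ΣF_rep = (-3.4700,-6.8900)
Δp = p'−p = (-0.8675,-1.7225); α = Δx/Fx = (-347/400) / (-347/100) = 1/4
check: Δy/Fy = (-689/400) / (-689/100) = 1/4 ✓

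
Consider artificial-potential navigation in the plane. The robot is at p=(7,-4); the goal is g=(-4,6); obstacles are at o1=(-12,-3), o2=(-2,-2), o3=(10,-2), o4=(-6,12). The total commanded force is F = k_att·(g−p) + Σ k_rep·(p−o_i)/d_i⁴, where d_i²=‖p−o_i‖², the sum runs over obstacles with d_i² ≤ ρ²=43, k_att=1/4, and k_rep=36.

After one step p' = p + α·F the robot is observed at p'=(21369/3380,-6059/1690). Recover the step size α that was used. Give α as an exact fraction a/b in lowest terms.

F_att = 1/4·(g−p) = 1/4·(-11,10) = (-2.7500,2.5000)
o1: d²=362 > ρ²=43 → inactive
o2: d²=85 > ρ²=43 → inactive
o3: d²=13 ≤ ρ²=43; F_rep = 36·(-3,-2)/13² = (-0.6391,-0.4260)
o4: d²=425 > ρ²=43 → inactive
F = F_att + ΣF_rep = (-3.3891,2.0740)
Δp = p'−p = (-0.6778,0.4148); α = Δx/Fx = (-2291/3380) / (-2291/676) = 1/5
check: Δy/Fy = (701/1690) / (701/338) = 1/5 ✓

α = 1/5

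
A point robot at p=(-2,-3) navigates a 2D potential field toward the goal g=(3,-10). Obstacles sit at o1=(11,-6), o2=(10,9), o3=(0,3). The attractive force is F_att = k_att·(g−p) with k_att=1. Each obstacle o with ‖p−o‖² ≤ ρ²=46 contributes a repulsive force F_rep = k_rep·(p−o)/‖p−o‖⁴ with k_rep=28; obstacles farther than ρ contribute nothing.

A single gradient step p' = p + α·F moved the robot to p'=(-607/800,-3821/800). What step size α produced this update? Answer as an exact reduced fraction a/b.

α = 1/4

F_att = 1·(g−p) = 1·(5,-7) = (5.0000,-7.0000)
o1: d²=178 > ρ²=46 → inactive
o2: d²=288 > ρ²=46 → inactive
o3: d²=40 ≤ ρ²=46; F_rep = 28·(-2,-6)/40² = (-0.0350,-0.1050)
F = F_att + ΣF_rep = (4.9650,-7.1050)
Δp = p'−p = (1.2412,-1.7763); α = Δx/Fx = (993/800) / (993/200) = 1/4
check: Δy/Fy = (-1421/800) / (-1421/200) = 1/4 ✓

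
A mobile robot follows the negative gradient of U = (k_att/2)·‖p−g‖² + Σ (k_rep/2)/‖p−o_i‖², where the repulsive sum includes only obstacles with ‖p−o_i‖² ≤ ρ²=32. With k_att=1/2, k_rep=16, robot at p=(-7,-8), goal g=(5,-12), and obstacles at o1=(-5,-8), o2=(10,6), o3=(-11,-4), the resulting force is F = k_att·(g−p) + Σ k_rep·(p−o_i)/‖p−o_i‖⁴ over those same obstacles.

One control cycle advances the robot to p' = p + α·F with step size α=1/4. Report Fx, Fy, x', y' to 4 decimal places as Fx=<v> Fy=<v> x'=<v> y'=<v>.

F_att = 1/2·(g−p) = 1/2·(12,-4) = (6.0000,-2.0000)
o1: d²=4 ≤ ρ²=32; F_rep = 16·(-2,0)/4² = (-2.0000,0.0000)
o2: d²=485 > ρ²=32 → inactive
o3: d²=32 ≤ ρ²=32; F_rep = 16·(4,-4)/32² = (0.0625,-0.0625)
F = F_att + ΣF_rep = (4.0625,-2.0625)
p' = p + 1/4·F = (-5.9844,-8.5156)

Fx=4.0625 Fy=-2.0625 x'=-5.9844 y'=-8.5156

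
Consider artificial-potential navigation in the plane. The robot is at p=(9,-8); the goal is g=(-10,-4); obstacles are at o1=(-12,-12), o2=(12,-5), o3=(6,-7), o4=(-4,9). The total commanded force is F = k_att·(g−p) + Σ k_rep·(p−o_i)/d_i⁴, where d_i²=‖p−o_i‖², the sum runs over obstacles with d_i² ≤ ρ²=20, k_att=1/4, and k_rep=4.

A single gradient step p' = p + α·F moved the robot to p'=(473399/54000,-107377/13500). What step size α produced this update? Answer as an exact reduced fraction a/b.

F_att = 1/4·(g−p) = 1/4·(-19,4) = (-4.7500,1.0000)
o1: d²=457 > ρ²=20 → inactive
o2: d²=18 ≤ ρ²=20; F_rep = 4·(-3,-3)/18² = (-0.0370,-0.0370)
o3: d²=10 ≤ ρ²=20; F_rep = 4·(3,-1)/10² = (0.1200,-0.0400)
o4: d²=458 > ρ²=20 → inactive
F = F_att + ΣF_rep = (-4.6670,0.9230)
Δp = p'−p = (-0.2334,0.0461); α = Δx/Fx = (-12601/54000) / (-12601/2700) = 1/20
check: Δy/Fy = (623/13500) / (623/675) = 1/20 ✓

α = 1/20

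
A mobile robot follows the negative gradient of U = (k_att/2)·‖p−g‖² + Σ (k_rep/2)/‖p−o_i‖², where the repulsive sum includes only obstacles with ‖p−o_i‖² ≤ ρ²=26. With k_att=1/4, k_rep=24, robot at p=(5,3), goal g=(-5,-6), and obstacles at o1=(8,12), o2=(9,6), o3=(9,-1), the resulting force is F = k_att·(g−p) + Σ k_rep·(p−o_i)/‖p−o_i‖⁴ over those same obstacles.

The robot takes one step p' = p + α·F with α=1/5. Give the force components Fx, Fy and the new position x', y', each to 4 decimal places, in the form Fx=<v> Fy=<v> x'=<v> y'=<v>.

Fx=-2.6536 Fy=-2.3652 x'=4.4693 y'=2.5270

F_att = 1/4·(g−p) = 1/4·(-10,-9) = (-2.5000,-2.2500)
o1: d²=90 > ρ²=26 → inactive
o2: d²=25 ≤ ρ²=26; F_rep = 24·(-4,-3)/25² = (-0.1536,-0.1152)
o3: d²=32 > ρ²=26 → inactive
F = F_att + ΣF_rep = (-2.6536,-2.3652)
p' = p + 1/5·F = (4.4693,2.5270)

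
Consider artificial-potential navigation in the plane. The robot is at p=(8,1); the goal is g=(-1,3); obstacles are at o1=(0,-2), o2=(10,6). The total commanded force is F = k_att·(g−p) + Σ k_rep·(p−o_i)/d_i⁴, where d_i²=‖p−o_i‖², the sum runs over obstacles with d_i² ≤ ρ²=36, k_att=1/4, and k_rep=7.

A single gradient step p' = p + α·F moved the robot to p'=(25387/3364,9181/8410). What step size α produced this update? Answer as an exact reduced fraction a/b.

α = 1/5

F_att = 1/4·(g−p) = 1/4·(-9,2) = (-2.2500,0.5000)
o1: d²=73 > ρ²=36 → inactive
o2: d²=29 ≤ ρ²=36; F_rep = 7·(-2,-5)/29² = (-0.0166,-0.0416)
F = F_att + ΣF_rep = (-2.2666,0.4584)
Δp = p'−p = (-0.4533,0.0917); α = Δx/Fx = (-1525/3364) / (-7625/3364) = 1/5
check: Δy/Fy = (771/8410) / (771/1682) = 1/5 ✓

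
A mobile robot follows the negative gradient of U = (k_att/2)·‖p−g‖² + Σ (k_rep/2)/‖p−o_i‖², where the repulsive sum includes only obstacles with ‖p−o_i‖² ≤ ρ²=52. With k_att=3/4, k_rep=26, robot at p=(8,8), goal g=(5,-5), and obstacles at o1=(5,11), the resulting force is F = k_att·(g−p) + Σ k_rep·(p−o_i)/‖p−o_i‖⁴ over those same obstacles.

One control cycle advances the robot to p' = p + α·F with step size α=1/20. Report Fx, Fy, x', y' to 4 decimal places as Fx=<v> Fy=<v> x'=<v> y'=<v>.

F_att = 3/4·(g−p) = 3/4·(-3,-13) = (-2.2500,-9.7500)
o1: d²=18 ≤ ρ²=52; F_rep = 26·(3,-3)/18² = (0.2407,-0.2407)
F = F_att + ΣF_rep = (-2.0093,-9.9907)
p' = p + 1/20·F = (7.8995,7.5005)

Fx=-2.0093 Fy=-9.9907 x'=7.8995 y'=7.5005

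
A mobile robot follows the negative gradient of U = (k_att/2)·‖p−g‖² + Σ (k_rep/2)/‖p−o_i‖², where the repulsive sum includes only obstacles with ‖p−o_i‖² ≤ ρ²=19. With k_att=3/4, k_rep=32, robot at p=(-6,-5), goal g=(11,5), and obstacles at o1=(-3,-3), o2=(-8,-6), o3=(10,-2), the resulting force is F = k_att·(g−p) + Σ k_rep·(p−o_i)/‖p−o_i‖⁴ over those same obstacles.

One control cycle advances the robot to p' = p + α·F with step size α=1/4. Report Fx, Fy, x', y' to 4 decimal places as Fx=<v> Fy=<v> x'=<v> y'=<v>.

Fx=14.7420 Fy=8.4013 x'=-2.3145 y'=-2.8997

F_att = 3/4·(g−p) = 3/4·(17,10) = (12.7500,7.5000)
o1: d²=13 ≤ ρ²=19; F_rep = 32·(-3,-2)/13² = (-0.5680,-0.3787)
o2: d²=5 ≤ ρ²=19; F_rep = 32·(2,1)/5² = (2.5600,1.2800)
o3: d²=265 > ρ²=19 → inactive
F = F_att + ΣF_rep = (14.7420,8.4013)
p' = p + 1/4·F = (-2.3145,-2.8997)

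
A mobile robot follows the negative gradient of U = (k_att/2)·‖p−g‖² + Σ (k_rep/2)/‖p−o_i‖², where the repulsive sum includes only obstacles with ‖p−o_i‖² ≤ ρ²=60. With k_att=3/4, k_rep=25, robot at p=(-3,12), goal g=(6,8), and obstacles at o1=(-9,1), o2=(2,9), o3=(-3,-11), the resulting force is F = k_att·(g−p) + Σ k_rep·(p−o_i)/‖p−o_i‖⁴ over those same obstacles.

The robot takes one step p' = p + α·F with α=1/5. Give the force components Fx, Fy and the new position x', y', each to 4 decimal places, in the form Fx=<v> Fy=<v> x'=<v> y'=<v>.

Fx=6.6419 Fy=-2.9351 x'=-1.6716 y'=11.4130

F_att = 3/4·(g−p) = 3/4·(9,-4) = (6.7500,-3.0000)
o1: d²=157 > ρ²=60 → inactive
o2: d²=34 ≤ ρ²=60; F_rep = 25·(-5,3)/34² = (-0.1081,0.0649)
o3: d²=529 > ρ²=60 → inactive
F = F_att + ΣF_rep = (6.6419,-2.9351)
p' = p + 1/5·F = (-1.6716,11.4130)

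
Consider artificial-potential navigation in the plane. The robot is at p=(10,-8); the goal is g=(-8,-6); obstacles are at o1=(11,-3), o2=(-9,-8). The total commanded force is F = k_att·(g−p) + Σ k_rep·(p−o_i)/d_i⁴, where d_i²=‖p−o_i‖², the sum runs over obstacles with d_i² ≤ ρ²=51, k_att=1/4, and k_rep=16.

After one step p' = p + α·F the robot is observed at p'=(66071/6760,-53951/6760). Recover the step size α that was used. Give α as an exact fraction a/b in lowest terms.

α = 1/20

F_att = 1/4·(g−p) = 1/4·(-18,2) = (-4.5000,0.5000)
o1: d²=26 ≤ ρ²=51; F_rep = 16·(-1,-5)/26² = (-0.0237,-0.1183)
o2: d²=361 > ρ²=51 → inactive
F = F_att + ΣF_rep = (-4.5237,0.3817)
Δp = p'−p = (-0.2262,0.0191); α = Δx/Fx = (-1529/6760) / (-1529/338) = 1/20
check: Δy/Fy = (129/6760) / (129/338) = 1/20 ✓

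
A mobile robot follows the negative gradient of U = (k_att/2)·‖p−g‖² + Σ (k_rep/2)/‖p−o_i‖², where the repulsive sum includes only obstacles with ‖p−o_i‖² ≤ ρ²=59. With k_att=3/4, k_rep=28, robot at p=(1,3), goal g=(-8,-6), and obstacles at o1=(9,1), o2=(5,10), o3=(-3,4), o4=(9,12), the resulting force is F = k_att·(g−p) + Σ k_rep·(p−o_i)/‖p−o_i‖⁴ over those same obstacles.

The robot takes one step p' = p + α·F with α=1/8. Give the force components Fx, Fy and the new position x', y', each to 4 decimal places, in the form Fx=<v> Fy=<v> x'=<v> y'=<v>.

Fx=-6.3625 Fy=-6.8469 x'=0.2047 y'=2.1441

F_att = 3/4·(g−p) = 3/4·(-9,-9) = (-6.7500,-6.7500)
o1: d²=68 > ρ²=59 → inactive
o2: d²=65 > ρ²=59 → inactive
o3: d²=17 ≤ ρ²=59; F_rep = 28·(4,-1)/17² = (0.3875,-0.0969)
o4: d²=145 > ρ²=59 → inactive
F = F_att + ΣF_rep = (-6.3625,-6.8469)
p' = p + 1/8·F = (0.2047,2.1441)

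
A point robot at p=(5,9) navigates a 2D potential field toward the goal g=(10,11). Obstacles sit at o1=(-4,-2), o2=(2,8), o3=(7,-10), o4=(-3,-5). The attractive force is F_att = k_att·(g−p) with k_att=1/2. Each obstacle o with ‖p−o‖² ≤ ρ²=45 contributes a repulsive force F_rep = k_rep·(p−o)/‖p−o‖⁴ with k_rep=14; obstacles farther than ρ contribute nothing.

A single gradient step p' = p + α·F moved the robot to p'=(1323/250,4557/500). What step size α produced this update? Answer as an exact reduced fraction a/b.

α = 1/10

F_att = 1/2·(g−p) = 1/2·(5,2) = (2.5000,1.0000)
o1: d²=202 > ρ²=45 → inactive
o2: d²=10 ≤ ρ²=45; F_rep = 14·(3,1)/10² = (0.4200,0.1400)
o3: d²=365 > ρ²=45 → inactive
o4: d²=260 > ρ²=45 → inactive
F = F_att + ΣF_rep = (2.9200,1.1400)
Δp = p'−p = (0.2920,0.1140); α = Δx/Fx = (73/250) / (73/25) = 1/10
check: Δy/Fy = (57/500) / (57/50) = 1/10 ✓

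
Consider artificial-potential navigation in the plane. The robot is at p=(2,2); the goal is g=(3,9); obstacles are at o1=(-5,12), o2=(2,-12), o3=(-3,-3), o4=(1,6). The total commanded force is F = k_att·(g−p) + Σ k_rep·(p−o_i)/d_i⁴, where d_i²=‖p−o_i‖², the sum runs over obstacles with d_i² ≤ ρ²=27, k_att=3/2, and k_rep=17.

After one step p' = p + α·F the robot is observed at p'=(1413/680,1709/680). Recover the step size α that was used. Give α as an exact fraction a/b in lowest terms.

F_att = 3/2·(g−p) = 3/2·(1,7) = (1.5000,10.5000)
o1: d²=149 > ρ²=27 → inactive
o2: d²=196 > ρ²=27 → inactive
o3: d²=50 > ρ²=27 → inactive
o4: d²=17 ≤ ρ²=27; F_rep = 17·(1,-4)/17² = (0.0588,-0.2353)
F = F_att + ΣF_rep = (1.5588,10.2647)
Δp = p'−p = (0.0779,0.5132); α = Δx/Fx = (53/680) / (53/34) = 1/20
check: Δy/Fy = (349/680) / (349/34) = 1/20 ✓

α = 1/20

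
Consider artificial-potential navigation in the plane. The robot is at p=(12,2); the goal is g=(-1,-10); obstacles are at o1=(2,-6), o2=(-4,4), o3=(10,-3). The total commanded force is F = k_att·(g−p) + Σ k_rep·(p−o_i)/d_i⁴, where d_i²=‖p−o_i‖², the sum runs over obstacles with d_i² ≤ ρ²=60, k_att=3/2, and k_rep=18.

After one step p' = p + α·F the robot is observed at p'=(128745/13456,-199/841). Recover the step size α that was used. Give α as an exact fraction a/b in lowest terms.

F_att = 3/2·(g−p) = 3/2·(-13,-12) = (-19.5000,-18.0000)
o1: d²=164 > ρ²=60 → inactive
o2: d²=260 > ρ²=60 → inactive
o3: d²=29 ≤ ρ²=60; F_rep = 18·(2,5)/29² = (0.0428,0.1070)
F = F_att + ΣF_rep = (-19.4572,-17.8930)
Δp = p'−p = (-2.4321,-2.2366); α = Δx/Fx = (-32727/13456) / (-32727/1682) = 1/8
check: Δy/Fy = (-1881/841) / (-15048/841) = 1/8 ✓

α = 1/8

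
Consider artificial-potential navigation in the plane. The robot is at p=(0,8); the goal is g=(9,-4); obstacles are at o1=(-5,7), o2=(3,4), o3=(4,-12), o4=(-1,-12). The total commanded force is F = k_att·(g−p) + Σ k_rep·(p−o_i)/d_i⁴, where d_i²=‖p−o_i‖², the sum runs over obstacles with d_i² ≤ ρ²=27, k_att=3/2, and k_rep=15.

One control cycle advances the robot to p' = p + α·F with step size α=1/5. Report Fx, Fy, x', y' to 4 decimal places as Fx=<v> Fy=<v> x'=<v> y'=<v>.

F_att = 3/2·(g−p) = 3/2·(9,-12) = (13.5000,-18.0000)
o1: d²=26 ≤ ρ²=27; F_rep = 15·(5,1)/26² = (0.1109,0.0222)
o2: d²=25 ≤ ρ²=27; F_rep = 15·(-3,4)/25² = (-0.0720,0.0960)
o3: d²=416 > ρ²=27 → inactive
o4: d²=401 > ρ²=27 → inactive
F = F_att + ΣF_rep = (13.5389,-17.8818)
p' = p + 1/5·F = (2.7078,4.4236)

Fx=13.5389 Fy=-17.8818 x'=2.7078 y'=4.4236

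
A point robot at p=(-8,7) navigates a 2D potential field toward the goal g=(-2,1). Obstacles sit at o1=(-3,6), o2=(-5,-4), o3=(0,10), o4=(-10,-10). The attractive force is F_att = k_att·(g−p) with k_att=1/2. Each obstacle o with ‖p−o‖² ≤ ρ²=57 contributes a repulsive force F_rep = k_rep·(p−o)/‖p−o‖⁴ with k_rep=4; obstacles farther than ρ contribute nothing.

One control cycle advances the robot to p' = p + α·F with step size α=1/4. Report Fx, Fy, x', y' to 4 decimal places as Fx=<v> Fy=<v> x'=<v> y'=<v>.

F_att = 1/2·(g−p) = 1/2·(6,-6) = (3.0000,-3.0000)
o1: d²=26 ≤ ρ²=57; F_rep = 4·(-5,1)/26² = (-0.0296,0.0059)
o2: d²=130 > ρ²=57 → inactive
o3: d²=73 > ρ²=57 → inactive
o4: d²=293 > ρ²=57 → inactive
F = F_att + ΣF_rep = (2.9704,-2.9941)
p' = p + 1/4·F = (-7.2574,6.2515)

Fx=2.9704 Fy=-2.9941 x'=-7.2574 y'=6.2515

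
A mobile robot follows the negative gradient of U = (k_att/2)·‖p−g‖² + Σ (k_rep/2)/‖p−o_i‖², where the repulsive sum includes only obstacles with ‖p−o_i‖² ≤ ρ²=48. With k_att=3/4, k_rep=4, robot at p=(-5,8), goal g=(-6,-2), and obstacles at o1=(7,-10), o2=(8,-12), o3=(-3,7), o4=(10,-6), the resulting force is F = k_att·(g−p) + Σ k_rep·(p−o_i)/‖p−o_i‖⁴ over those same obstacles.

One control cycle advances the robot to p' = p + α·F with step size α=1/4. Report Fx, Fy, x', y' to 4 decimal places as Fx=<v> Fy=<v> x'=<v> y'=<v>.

Fx=-1.0700 Fy=-7.3400 x'=-5.2675 y'=6.1650

F_att = 3/4·(g−p) = 3/4·(-1,-10) = (-0.7500,-7.5000)
o1: d²=468 > ρ²=48 → inactive
o2: d²=569 > ρ²=48 → inactive
o3: d²=5 ≤ ρ²=48; F_rep = 4·(-2,1)/5² = (-0.3200,0.1600)
o4: d²=421 > ρ²=48 → inactive
F = F_att + ΣF_rep = (-1.0700,-7.3400)
p' = p + 1/4·F = (-5.2675,6.1650)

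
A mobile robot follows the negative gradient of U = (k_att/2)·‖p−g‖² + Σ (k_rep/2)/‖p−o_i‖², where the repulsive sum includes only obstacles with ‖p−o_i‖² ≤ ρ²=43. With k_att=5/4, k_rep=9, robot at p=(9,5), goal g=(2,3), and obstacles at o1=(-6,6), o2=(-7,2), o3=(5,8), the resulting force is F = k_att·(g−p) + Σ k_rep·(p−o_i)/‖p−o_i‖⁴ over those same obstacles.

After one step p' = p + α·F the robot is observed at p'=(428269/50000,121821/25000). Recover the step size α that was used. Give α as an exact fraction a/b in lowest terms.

F_att = 5/4·(g−p) = 5/4·(-7,-2) = (-8.7500,-2.5000)
o1: d²=226 > ρ²=43 → inactive
o2: d²=265 > ρ²=43 → inactive
o3: d²=25 ≤ ρ²=43; F_rep = 9·(4,-3)/25² = (0.0576,-0.0432)
F = F_att + ΣF_rep = (-8.6924,-2.5432)
Δp = p'−p = (-0.4346,-0.1272); α = Δx/Fx = (-21731/50000) / (-21731/2500) = 1/20
check: Δy/Fy = (-3179/25000) / (-3179/1250) = 1/20 ✓

α = 1/20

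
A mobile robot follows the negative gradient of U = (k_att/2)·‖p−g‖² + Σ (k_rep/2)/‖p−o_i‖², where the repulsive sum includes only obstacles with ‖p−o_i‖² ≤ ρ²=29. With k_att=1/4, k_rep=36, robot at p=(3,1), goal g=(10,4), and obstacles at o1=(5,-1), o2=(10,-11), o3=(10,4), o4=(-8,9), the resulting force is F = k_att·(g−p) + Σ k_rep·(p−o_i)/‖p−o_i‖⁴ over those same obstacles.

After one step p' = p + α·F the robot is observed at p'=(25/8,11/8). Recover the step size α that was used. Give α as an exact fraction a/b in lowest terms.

F_att = 1/4·(g−p) = 1/4·(7,3) = (1.7500,0.7500)
o1: d²=8 ≤ ρ²=29; F_rep = 36·(-2,2)/8² = (-1.1250,1.1250)
o2: d²=193 > ρ²=29 → inactive
o3: d²=58 > ρ²=29 → inactive
o4: d²=185 > ρ²=29 → inactive
F = F_att + ΣF_rep = (0.6250,1.8750)
Δp = p'−p = (0.1250,0.3750); α = Δx/Fx = (1/8) / (5/8) = 1/5
check: Δy/Fy = (3/8) / (15/8) = 1/5 ✓

α = 1/5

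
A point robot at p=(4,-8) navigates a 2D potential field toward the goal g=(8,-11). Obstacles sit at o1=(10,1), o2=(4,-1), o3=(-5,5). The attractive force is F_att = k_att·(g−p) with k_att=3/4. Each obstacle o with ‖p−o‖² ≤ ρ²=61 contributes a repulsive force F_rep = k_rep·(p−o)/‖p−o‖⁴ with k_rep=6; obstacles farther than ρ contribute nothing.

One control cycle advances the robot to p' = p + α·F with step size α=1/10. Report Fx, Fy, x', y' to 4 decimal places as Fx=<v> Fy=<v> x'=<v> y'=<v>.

F_att = 3/4·(g−p) = 3/4·(4,-3) = (3.0000,-2.2500)
o1: d²=117 > ρ²=61 → inactive
o2: d²=49 ≤ ρ²=61; F_rep = 6·(0,-7)/49² = (0.0000,-0.0175)
o3: d²=250 > ρ²=61 → inactive
F = F_att + ΣF_rep = (3.0000,-2.2675)
p' = p + 1/10·F = (4.3000,-8.2267)

Fx=3.0000 Fy=-2.2675 x'=4.3000 y'=-8.2267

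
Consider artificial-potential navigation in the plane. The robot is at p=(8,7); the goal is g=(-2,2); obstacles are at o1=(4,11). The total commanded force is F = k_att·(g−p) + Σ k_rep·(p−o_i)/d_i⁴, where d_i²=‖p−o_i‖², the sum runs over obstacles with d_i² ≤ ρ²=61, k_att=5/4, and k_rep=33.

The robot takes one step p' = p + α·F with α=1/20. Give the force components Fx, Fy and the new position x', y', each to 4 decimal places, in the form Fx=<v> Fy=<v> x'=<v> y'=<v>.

Fx=-12.3711 Fy=-6.3789 x'=7.3814 y'=6.6811

F_att = 5/4·(g−p) = 5/4·(-10,-5) = (-12.5000,-6.2500)
o1: d²=32 ≤ ρ²=61; F_rep = 33·(4,-4)/32² = (0.1289,-0.1289)
F = F_att + ΣF_rep = (-12.3711,-6.3789)
p' = p + 1/20·F = (7.3814,6.6811)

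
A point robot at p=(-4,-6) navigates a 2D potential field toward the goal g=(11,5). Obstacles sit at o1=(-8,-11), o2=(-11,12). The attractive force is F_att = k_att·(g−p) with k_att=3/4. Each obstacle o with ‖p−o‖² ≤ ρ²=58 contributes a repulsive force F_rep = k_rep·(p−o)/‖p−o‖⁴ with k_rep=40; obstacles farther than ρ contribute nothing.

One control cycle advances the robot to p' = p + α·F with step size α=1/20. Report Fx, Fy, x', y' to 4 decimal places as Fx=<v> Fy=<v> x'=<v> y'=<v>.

F_att = 3/4·(g−p) = 3/4·(15,11) = (11.2500,8.2500)
o1: d²=41 ≤ ρ²=58; F_rep = 40·(4,5)/41² = (0.0952,0.1190)
o2: d²=373 > ρ²=58 → inactive
F = F_att + ΣF_rep = (11.3452,8.3690)
p' = p + 1/20·F = (-3.4327,-5.5816)

Fx=11.3452 Fy=8.3690 x'=-3.4327 y'=-5.5816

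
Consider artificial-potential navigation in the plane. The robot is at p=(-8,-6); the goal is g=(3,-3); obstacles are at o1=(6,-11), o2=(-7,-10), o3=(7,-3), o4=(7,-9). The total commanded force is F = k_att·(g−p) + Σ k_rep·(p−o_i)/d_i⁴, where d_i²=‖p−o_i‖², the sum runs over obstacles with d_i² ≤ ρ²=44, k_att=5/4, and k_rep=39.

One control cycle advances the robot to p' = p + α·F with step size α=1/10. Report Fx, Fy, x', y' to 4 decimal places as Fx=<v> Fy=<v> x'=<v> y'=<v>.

Fx=13.6151 Fy=4.2898 x'=-6.6385 y'=-5.5710

F_att = 5/4·(g−p) = 5/4·(11,3) = (13.7500,3.7500)
o1: d²=221 > ρ²=44 → inactive
o2: d²=17 ≤ ρ²=44; F_rep = 39·(-1,4)/17² = (-0.1349,0.5398)
o3: d²=234 > ρ²=44 → inactive
o4: d²=234 > ρ²=44 → inactive
F = F_att + ΣF_rep = (13.6151,4.2898)
p' = p + 1/10·F = (-6.6385,-5.5710)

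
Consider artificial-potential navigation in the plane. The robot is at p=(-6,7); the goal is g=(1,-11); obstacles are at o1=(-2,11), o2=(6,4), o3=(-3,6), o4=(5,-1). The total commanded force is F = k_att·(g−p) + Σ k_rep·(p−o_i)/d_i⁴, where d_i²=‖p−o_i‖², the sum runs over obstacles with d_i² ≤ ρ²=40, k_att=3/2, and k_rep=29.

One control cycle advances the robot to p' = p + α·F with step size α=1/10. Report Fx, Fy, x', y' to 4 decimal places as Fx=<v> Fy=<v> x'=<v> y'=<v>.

Fx=9.5167 Fy=-26.8233 x'=-5.0483 y'=4.3177

F_att = 3/2·(g−p) = 3/2·(7,-18) = (10.5000,-27.0000)
o1: d²=32 ≤ ρ²=40; F_rep = 29·(-4,-4)/32² = (-0.1133,-0.1133)
o2: d²=153 > ρ²=40 → inactive
o3: d²=10 ≤ ρ²=40; F_rep = 29·(-3,1)/10² = (-0.8700,0.2900)
o4: d²=185 > ρ²=40 → inactive
F = F_att + ΣF_rep = (9.5167,-26.8233)
p' = p + 1/10·F = (-5.0483,4.3177)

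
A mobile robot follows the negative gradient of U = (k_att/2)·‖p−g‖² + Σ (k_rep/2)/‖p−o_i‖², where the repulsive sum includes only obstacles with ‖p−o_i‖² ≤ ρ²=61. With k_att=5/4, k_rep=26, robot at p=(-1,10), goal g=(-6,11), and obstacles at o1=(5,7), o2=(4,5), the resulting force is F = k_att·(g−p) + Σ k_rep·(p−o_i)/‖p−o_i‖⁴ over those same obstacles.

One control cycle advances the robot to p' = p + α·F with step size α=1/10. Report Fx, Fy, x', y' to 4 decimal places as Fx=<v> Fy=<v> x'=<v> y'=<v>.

Fx=-6.3790 Fy=1.3405 x'=-1.6379 y'=10.1341

F_att = 5/4·(g−p) = 5/4·(-5,1) = (-6.2500,1.2500)
o1: d²=45 ≤ ρ²=61; F_rep = 26·(-6,3)/45² = (-0.0770,0.0385)
o2: d²=50 ≤ ρ²=61; F_rep = 26·(-5,5)/50² = (-0.0520,0.0520)
F = F_att + ΣF_rep = (-6.3790,1.3405)
p' = p + 1/10·F = (-1.6379,10.1341)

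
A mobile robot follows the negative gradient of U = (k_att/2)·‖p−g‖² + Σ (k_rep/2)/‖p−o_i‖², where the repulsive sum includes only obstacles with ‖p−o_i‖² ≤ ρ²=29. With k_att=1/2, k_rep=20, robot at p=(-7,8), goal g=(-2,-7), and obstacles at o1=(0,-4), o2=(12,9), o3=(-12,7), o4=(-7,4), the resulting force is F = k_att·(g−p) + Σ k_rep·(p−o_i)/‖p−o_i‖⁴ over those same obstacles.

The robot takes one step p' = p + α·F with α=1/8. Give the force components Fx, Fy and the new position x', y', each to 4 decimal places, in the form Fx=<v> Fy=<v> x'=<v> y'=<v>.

F_att = 1/2·(g−p) = 1/2·(5,-15) = (2.5000,-7.5000)
o1: d²=193 > ρ²=29 → inactive
o2: d²=362 > ρ²=29 → inactive
o3: d²=26 ≤ ρ²=29; F_rep = 20·(5,1)/26² = (0.1479,0.0296)
o4: d²=16 ≤ ρ²=29; F_rep = 20·(0,4)/16² = (0.0000,0.3125)
F = F_att + ΣF_rep = (2.6479,-7.1579)
p' = p + 1/8·F = (-6.6690,7.1053)

Fx=2.6479 Fy=-7.1579 x'=-6.6690 y'=7.1053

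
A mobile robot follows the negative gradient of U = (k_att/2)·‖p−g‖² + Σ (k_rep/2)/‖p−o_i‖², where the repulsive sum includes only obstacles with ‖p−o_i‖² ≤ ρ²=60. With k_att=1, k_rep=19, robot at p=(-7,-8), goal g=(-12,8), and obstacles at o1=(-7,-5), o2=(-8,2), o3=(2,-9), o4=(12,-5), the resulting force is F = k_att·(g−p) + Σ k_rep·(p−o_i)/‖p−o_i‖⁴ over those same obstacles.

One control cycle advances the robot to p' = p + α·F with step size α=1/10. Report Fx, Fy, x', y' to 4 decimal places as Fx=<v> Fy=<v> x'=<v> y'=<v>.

F_att = 1·(g−p) = 1·(-5,16) = (-5.0000,16.0000)
o1: d²=9 ≤ ρ²=60; F_rep = 19·(0,-3)/9² = (0.0000,-0.7037)
o2: d²=101 > ρ²=60 → inactive
o3: d²=82 > ρ²=60 → inactive
o4: d²=370 > ρ²=60 → inactive
F = F_att + ΣF_rep = (-5.0000,15.2963)
p' = p + 1/10·F = (-7.5000,-6.4704)

Fx=-5.0000 Fy=15.2963 x'=-7.5000 y'=-6.4704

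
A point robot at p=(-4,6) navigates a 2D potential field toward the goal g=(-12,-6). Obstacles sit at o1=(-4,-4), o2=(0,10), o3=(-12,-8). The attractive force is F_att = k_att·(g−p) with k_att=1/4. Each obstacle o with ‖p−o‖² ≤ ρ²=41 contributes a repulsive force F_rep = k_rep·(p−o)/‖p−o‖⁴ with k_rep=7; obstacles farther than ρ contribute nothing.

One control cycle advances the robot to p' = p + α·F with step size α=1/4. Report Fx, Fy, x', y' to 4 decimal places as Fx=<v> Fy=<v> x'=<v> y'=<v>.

F_att = 1/4·(g−p) = 1/4·(-8,-12) = (-2.0000,-3.0000)
o1: d²=100 > ρ²=41 → inactive
o2: d²=32 ≤ ρ²=41; F_rep = 7·(-4,-4)/32² = (-0.0273,-0.0273)
o3: d²=260 > ρ²=41 → inactive
F = F_att + ΣF_rep = (-2.0273,-3.0273)
p' = p + 1/4·F = (-4.5068,5.2432)

Fx=-2.0273 Fy=-3.0273 x'=-4.5068 y'=5.2432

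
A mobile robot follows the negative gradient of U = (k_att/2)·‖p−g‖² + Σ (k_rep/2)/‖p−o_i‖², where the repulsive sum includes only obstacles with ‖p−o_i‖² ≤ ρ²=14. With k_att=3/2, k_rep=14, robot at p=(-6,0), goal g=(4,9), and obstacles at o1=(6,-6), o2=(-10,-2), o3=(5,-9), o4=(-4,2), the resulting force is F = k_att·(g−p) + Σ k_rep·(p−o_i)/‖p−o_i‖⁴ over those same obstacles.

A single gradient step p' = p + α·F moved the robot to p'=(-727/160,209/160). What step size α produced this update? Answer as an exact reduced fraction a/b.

α = 1/10

F_att = 3/2·(g−p) = 3/2·(10,9) = (15.0000,13.5000)
o1: d²=180 > ρ²=14 → inactive
o2: d²=20 > ρ²=14 → inactive
o3: d²=202 > ρ²=14 → inactive
o4: d²=8 ≤ ρ²=14; F_rep = 14·(-2,-2)/8² = (-0.4375,-0.4375)
F = F_att + ΣF_rep = (14.5625,13.0625)
Δp = p'−p = (1.4563,1.3062); α = Δx/Fx = (233/160) / (233/16) = 1/10
check: Δy/Fy = (209/160) / (209/16) = 1/10 ✓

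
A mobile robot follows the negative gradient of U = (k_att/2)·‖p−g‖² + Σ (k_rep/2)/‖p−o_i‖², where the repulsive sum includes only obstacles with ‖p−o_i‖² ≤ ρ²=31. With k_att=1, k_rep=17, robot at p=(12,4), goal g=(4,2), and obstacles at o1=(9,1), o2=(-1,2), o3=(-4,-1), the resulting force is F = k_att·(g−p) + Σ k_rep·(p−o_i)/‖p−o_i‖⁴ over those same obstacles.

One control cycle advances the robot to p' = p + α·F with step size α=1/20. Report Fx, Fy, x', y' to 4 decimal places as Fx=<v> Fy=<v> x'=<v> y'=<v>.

Fx=-7.8426 Fy=-1.8426 x'=11.6079 y'=3.9079

F_att = 1·(g−p) = 1·(-8,-2) = (-8.0000,-2.0000)
o1: d²=18 ≤ ρ²=31; F_rep = 17·(3,3)/18² = (0.1574,0.1574)
o2: d²=173 > ρ²=31 → inactive
o3: d²=281 > ρ²=31 → inactive
F = F_att + ΣF_rep = (-7.8426,-1.8426)
p' = p + 1/20·F = (11.6079,3.9079)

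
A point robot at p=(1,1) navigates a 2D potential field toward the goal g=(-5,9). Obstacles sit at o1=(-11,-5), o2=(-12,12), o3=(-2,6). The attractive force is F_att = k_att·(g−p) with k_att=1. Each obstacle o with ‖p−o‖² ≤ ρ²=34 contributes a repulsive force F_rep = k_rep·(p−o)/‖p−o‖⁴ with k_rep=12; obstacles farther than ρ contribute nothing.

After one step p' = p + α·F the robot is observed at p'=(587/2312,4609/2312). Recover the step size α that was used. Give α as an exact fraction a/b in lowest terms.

α = 1/8

F_att = 1·(g−p) = 1·(-6,8) = (-6.0000,8.0000)
o1: d²=180 > ρ²=34 → inactive
o2: d²=290 > ρ²=34 → inactive
o3: d²=34 ≤ ρ²=34; F_rep = 12·(3,-5)/34² = (0.0311,-0.0519)
F = F_att + ΣF_rep = (-5.9689,7.9481)
Δp = p'−p = (-0.7461,0.9935); α = Δx/Fx = (-1725/2312) / (-1725/289) = 1/8
check: Δy/Fy = (2297/2312) / (2297/289) = 1/8 ✓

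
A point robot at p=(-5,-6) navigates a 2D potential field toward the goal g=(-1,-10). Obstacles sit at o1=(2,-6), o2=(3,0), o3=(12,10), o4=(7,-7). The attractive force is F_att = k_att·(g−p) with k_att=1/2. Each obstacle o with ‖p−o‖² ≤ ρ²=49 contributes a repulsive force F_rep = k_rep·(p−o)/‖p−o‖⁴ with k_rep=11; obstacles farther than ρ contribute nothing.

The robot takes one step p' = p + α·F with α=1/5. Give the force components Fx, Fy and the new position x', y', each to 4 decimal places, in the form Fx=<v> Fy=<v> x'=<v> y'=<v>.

F_att = 1/2·(g−p) = 1/2·(4,-4) = (2.0000,-2.0000)
o1: d²=49 ≤ ρ²=49; F_rep = 11·(-7,0)/49² = (-0.0321,0.0000)
o2: d²=100 > ρ²=49 → inactive
o3: d²=545 > ρ²=49 → inactive
o4: d²=145 > ρ²=49 → inactive
F = F_att + ΣF_rep = (1.9679,-2.0000)
p' = p + 1/5·F = (-4.6064,-6.4000)

Fx=1.9679 Fy=-2.0000 x'=-4.6064 y'=-6.4000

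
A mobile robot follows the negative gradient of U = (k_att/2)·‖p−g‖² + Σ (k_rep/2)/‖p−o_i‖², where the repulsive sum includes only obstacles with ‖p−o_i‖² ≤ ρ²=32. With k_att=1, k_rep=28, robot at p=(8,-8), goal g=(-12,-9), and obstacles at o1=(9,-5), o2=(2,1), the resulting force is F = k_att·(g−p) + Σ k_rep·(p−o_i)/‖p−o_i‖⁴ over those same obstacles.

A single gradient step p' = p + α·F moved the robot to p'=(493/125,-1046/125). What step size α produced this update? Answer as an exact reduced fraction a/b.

α = 1/5

F_att = 1·(g−p) = 1·(-20,-1) = (-20.0000,-1.0000)
o1: d²=10 ≤ ρ²=32; F_rep = 28·(-1,-3)/10² = (-0.2800,-0.8400)
o2: d²=117 > ρ²=32 → inactive
F = F_att + ΣF_rep = (-20.2800,-1.8400)
Δp = p'−p = (-4.0560,-0.3680); α = Δx/Fx = (-507/125) / (-507/25) = 1/5
check: Δy/Fy = (-46/125) / (-46/25) = 1/5 ✓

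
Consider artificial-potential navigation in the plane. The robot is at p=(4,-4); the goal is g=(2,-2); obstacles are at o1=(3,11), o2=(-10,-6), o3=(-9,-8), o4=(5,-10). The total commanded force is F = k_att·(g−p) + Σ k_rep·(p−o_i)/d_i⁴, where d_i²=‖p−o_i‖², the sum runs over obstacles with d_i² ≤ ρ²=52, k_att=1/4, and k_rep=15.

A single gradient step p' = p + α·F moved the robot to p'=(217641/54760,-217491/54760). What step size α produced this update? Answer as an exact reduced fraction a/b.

α = 1/20

F_att = 1/4·(g−p) = 1/4·(-2,2) = (-0.5000,0.5000)
o1: d²=226 > ρ²=52 → inactive
o2: d²=200 > ρ²=52 → inactive
o3: d²=185 > ρ²=52 → inactive
o4: d²=37 ≤ ρ²=52; F_rep = 15·(-1,6)/37² = (-0.0110,0.0657)
F = F_att + ΣF_rep = (-0.5110,0.5657)
Δp = p'−p = (-0.0255,0.0283); α = Δx/Fx = (-1399/54760) / (-1399/2738) = 1/20
check: Δy/Fy = (1549/54760) / (1549/2738) = 1/20 ✓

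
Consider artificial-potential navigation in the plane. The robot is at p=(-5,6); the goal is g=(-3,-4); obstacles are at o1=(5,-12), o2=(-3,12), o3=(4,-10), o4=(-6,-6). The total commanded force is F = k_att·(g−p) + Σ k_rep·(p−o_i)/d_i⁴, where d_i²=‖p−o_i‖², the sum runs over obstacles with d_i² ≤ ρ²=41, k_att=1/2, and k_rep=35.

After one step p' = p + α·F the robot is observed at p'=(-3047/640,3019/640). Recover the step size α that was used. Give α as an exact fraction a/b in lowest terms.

F_att = 1/2·(g−p) = 1/2·(2,-10) = (1.0000,-5.0000)
o1: d²=424 > ρ²=41 → inactive
o2: d²=40 ≤ ρ²=41; F_rep = 35·(-2,-6)/40² = (-0.0437,-0.1313)
o3: d²=337 > ρ²=41 → inactive
o4: d²=145 > ρ²=41 → inactive
F = F_att + ΣF_rep = (0.9563,-5.1312)
Δp = p'−p = (0.2391,-1.2828); α = Δx/Fx = (153/640) / (153/160) = 1/4
check: Δy/Fy = (-821/640) / (-821/160) = 1/4 ✓

α = 1/4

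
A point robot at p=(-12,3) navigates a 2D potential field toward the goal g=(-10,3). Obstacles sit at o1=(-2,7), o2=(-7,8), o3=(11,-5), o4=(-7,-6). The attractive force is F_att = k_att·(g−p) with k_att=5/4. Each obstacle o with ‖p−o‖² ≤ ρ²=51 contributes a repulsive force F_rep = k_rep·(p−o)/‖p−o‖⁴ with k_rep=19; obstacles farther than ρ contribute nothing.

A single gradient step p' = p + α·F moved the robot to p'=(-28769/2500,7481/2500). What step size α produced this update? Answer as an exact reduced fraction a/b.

F_att = 5/4·(g−p) = 5/4·(2,0) = (2.5000,0.0000)
o1: d²=116 > ρ²=51 → inactive
o2: d²=50 ≤ ρ²=51; F_rep = 19·(-5,-5)/50² = (-0.0380,-0.0380)
o3: d²=593 > ρ²=51 → inactive
o4: d²=106 > ρ²=51 → inactive
F = F_att + ΣF_rep = (2.4620,-0.0380)
Δp = p'−p = (0.4924,-0.0076); α = Δx/Fx = (1231/2500) / (1231/500) = 1/5
check: Δy/Fy = (-19/2500) / (-19/500) = 1/5 ✓

α = 1/5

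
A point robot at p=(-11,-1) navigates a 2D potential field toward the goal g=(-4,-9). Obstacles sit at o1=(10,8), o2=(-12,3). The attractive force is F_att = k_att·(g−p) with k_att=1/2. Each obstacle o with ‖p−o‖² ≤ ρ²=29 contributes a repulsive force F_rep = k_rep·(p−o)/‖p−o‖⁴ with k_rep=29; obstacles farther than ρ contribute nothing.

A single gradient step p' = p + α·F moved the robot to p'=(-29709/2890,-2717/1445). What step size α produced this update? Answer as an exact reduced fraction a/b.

α = 1/5

F_att = 1/2·(g−p) = 1/2·(7,-8) = (3.5000,-4.0000)
o1: d²=522 > ρ²=29 → inactive
o2: d²=17 ≤ ρ²=29; F_rep = 29·(1,-4)/17² = (0.1003,-0.4014)
F = F_att + ΣF_rep = (3.6003,-4.4014)
Δp = p'−p = (0.7201,-0.8803); α = Δx/Fx = (2081/2890) / (2081/578) = 1/5
check: Δy/Fy = (-1272/1445) / (-1272/289) = 1/5 ✓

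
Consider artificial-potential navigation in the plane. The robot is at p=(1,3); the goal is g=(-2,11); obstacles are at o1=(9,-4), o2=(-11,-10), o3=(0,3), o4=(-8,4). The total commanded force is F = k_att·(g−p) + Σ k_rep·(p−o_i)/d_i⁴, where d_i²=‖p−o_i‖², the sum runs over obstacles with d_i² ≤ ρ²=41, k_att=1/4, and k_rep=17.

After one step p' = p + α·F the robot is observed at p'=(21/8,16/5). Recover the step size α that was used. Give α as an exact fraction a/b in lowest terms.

α = 1/10

F_att = 1/4·(g−p) = 1/4·(-3,8) = (-0.7500,2.0000)
o1: d²=113 > ρ²=41 → inactive
o2: d²=313 > ρ²=41 → inactive
o3: d²=1 ≤ ρ²=41; F_rep = 17·(1,0)/1² = (17.0000,0.0000)
o4: d²=82 > ρ²=41 → inactive
F = F_att + ΣF_rep = (16.2500,2.0000)
Δp = p'−p = (1.6250,0.2000); α = Δx/Fx = (13/8) / (65/4) = 1/10
check: Δy/Fy = (1/5) / (2) = 1/10 ✓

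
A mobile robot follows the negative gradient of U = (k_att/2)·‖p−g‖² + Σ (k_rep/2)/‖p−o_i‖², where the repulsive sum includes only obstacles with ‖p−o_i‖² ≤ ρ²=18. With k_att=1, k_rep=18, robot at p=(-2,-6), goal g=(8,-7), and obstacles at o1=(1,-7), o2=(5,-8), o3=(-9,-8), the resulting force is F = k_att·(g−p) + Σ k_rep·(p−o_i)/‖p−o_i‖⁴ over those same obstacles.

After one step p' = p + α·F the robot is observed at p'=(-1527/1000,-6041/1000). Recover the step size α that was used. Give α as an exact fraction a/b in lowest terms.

α = 1/20

F_att = 1·(g−p) = 1·(10,-1) = (10.0000,-1.0000)
o1: d²=10 ≤ ρ²=18; F_rep = 18·(-3,1)/10² = (-0.5400,0.1800)
o2: d²=53 > ρ²=18 → inactive
o3: d²=53 > ρ²=18 → inactive
F = F_att + ΣF_rep = (9.4600,-0.8200)
Δp = p'−p = (0.4730,-0.0410); α = Δx/Fx = (473/1000) / (473/50) = 1/20
check: Δy/Fy = (-41/1000) / (-41/50) = 1/20 ✓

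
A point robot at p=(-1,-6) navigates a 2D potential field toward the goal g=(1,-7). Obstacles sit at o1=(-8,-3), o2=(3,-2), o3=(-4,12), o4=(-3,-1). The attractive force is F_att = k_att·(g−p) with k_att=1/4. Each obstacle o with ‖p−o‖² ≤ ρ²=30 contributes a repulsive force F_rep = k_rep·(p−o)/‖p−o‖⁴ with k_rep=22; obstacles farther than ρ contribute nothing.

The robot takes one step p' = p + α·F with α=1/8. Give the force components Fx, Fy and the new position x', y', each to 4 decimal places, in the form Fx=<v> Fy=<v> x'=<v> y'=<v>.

Fx=0.5523 Fy=-0.3808 x'=-0.9310 y'=-6.0476

F_att = 1/4·(g−p) = 1/4·(2,-1) = (0.5000,-0.2500)
o1: d²=58 > ρ²=30 → inactive
o2: d²=32 > ρ²=30 → inactive
o3: d²=333 > ρ²=30 → inactive
o4: d²=29 ≤ ρ²=30; F_rep = 22·(2,-5)/29² = (0.0523,-0.1308)
F = F_att + ΣF_rep = (0.5523,-0.3808)
p' = p + 1/8·F = (-0.9310,-6.0476)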